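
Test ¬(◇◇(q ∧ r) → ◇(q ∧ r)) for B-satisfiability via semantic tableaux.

1. ¬(◇◇(q ∧ r) → ◇(q ∧ r)), w0
2. ◇◇(q ∧ r), w0   [¬→-rule on 1]
3. ¬◇(q ∧ r), w0   [¬→-rule on 1]
4. ¬(q ∧ r), w0   [¬◇-rule on 3 via w0Rw0]
5. ¬r, w0   [¬∧-rule on 4 (branches; this branch)]
6. ◇(q ∧ r), w1   [◇-rule on 2: fresh world w1, w0Rw1]
7. ¬(q ∧ r), w1   [¬◇-rule on 3 via w0Rw1]
8. ¬r, w1   [¬∧-rule on 7 (branches; this branch)]
9. q ∧ r, w2   [◇-rule on 6: fresh world w2, w1Rw2]
10. q, w2   [∧-rule on 9]
11. r, w2   [∧-rule on 9]
Accessibility: w0Rw0, w0Rw1, w1Rw0, w1Rw1, w1Rw2, w2Rw1, w2Rw2

Yes, satisfiable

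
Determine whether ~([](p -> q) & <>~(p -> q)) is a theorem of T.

Valid in T

Tableau for the negation [](p -> q) & <>~(p -> q):
1. [](p -> q) & <>~(p -> q), 0
2. [](p -> q), 0
3. <>~(p -> q), 0
4. p -> q, 0
5. q, 0
6. ~(p -> q), 1
7. p, 1
8. ~q, 1
9. p -> q, 1
10. q, 1
Accessibility: 0R0, 0R1, 1R1
Branch closes: q and ~q both at 1.
All branches of the negation close; one closing branch shown above.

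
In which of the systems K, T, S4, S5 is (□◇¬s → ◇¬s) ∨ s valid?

T-tableau for the negation ¬((□◇¬s → ◇¬s) ∨ s):
1. ¬((□◇¬s → ◇¬s) ∨ s), w0
2. ¬(□◇¬s → ◇¬s), w0
3. ¬s, w0
4. □◇¬s, w0
5. ¬◇¬s, w0
6. ◇¬s, w0
7. s, w0
Accessibility: w0Rw0
Branch closes: s and ¬s both at w0.
Every branch closes (one shown): valid in T, hence also in S4, S5 (every theorem of T is a theorem of S4 and S5).
K-tableau for the negation ¬((□◇¬s → ◇¬s) ∨ s):
1. ¬((□◇¬s → ◇¬s) ∨ s), w0
2. ¬(□◇¬s → ◇¬s), w0
3. ¬s, w0
4. □◇¬s, w0
5. ¬◇¬s, w0
Complete open branch: countermodel on a K-frame, so not valid in K.

T, S4, S5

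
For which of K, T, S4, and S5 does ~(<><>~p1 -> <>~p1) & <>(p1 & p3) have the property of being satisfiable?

K, T

T-tableau for the formula:
1. ~(<><>~p1 -> <>~p1) & <>(p1 & p3), 0
2. ~(<><>~p1 -> <>~p1), 0
3. <>(p1 & p3), 0
4. <><>~p1, 0
5. ~<>~p1, 0
6. p1, 0
7. p1 & p3, 1
8. p1, 1
9. p3, 1
10. <>~p1, 2
11. p1, 2
12. ~p1, 3
Accessibility: 0R0, 0R1, 0R2, 1R1, 2R2, 2R3, 3R3
Complete open branch: satisfiable in T, hence also in K (this T-model is also a K-model).
S4-tableau for the formula:
1. ~(<><>~p1 -> <>~p1) & <>(p1 & p3), 0
2. ~(<><>~p1 -> <>~p1), 0
3. <>(p1 & p3), 0
4. <><>~p1, 0
5. ~<>~p1, 0
6. p1, 0
7. p1 & p3, 1
8. p1, 1
9. p3, 1
10. <>~p1, 2
11. p1, 2
12. ~p1, 3
13. p1, 3
Accessibility: 0R0, 0R1, 0R2, 0R3, 1R1, 2R2, 2R3, 3R3
Branch closes: p1 and ~p1 both at 3.
Every branch closes (one shown): unsatisfiable in S4, hence also in S5 (every S5-frame is an S4-frame).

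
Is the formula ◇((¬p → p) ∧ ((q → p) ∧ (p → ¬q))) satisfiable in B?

Satisfiable

1. ◇((¬p → p) ∧ ((q → p) ∧ (p → ¬q))), 0
2. (¬p → p) ∧ ((q → p) ∧ (p → ¬q)), 1
3. ¬p → p, 1
4. (q → p) ∧ (p → ¬q), 1
5. q → p, 1
6. p → ¬q, 1
7. p, 1
8. ¬q, 1
Accessibility: 0R0, 0R1, 1R0, 1R1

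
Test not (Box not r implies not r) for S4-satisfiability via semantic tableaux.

No, unsatisfiable

1. not (Box not r implies not r), w0
2. Box not r, w0   [neg-implies-rule on 1]
3. r, w0   [neg-implies-rule on 1]
4. not r, w0   [Box-rule on 2 via w0Rw0]
Accessibility: w0Rw0
Branch closes: r and not r both at w0.
All branches of the tableau close; one closing branch shown above.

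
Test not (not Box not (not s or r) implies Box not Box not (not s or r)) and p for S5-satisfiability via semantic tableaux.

1. not (not Box not (not s or r) implies Box not Box not (not s or r)) and p, 0
2. not (not Box not (not s or r) implies Box not Box not (not s or r)), 0   [and-rule on 1]
3. p, 0   [and-rule on 1]
4. not Box not (not s or r), 0   [neg-implies-rule on 2]
5. not Box not Box not (not s or r), 0   [neg-implies-rule on 2]
6. not s or r, 1   [neg-Box-rule on 4: fresh world 1, 0R1]
7. r, 1   [or-rule on 6 (branches; this branch)]
8. Box not (not s or r), 2   [neg-Box-rule on 5: fresh world 2, 0R2]
9. not (not s or r), 0   [Box-rule on 8 via 2R0]
10. s, 0   [neg-or-rule on 9]
11. not r, 0   [neg-or-rule on 9]
12. not (not s or r), 1   [Box-rule on 8 via 2R1]
13. s, 1   [neg-or-rule on 12]
14. not r, 1   [neg-or-rule on 12]
Accessibility: 0R0, 0R1, 0R2, 1R0, 1R1, 1R2, 2R0, 2R1, 2R2
Branch closes: r and not r both at 1.
(One branch shown.) All branches close.

Unsatisfiable (every branch closes)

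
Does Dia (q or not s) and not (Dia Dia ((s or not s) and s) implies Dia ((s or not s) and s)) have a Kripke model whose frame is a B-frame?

Satisfiable

1. Dia (q or not s) and not (Dia Dia ((s or not s) and s) implies Dia ((s or not s) and s)), u
2. Dia (q or not s), u
3. not (Dia Dia ((s or not s) and s) implies Dia ((s or not s) and s)), u
4. Dia Dia ((s or not s) and s), u
5. not Dia ((s or not s) and s), u
6. not ((s or not s) and s), u
7. not s, u
8. q or not s, v
9. not ((s or not s) and s), v
10. not s, v
11. Dia ((s or not s) and s), w
12. not ((s or not s) and s), w
13. not s, w
14. (s or not s) and s, x
15. s or not s, x
16. s, x
Accessibility: uRu, uRv, uRw, vRu, vRv, wRu, wRw, wRx, xRw, xRx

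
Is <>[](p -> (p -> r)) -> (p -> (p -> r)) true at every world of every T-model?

Tableau for the negation ~(<>[](p -> (p -> r)) -> (p -> (p -> r))):
1. ~(<>[](p -> (p -> r)) -> (p -> (p -> r))), w0
2. <>[](p -> (p -> r)), w0
3. ~(p -> (p -> r)), w0
4. p, w0
5. ~(p -> r), w0
6. ~r, w0
7. [](p -> (p -> r)), w1
8. p -> (p -> r), w1
9. p -> r, w1
10. r, w1
Accessibility: w0Rw0, w0Rw1, w1Rw1
The negation has an open branch (countermodel exists).

No, not valid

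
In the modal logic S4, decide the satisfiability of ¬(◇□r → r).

Satisfiable

1. ¬(◇□r → r), u
2. ◇□r, u   [¬→-rule on 1]
3. ¬r, u   [¬→-rule on 1]
4. □r, v   [◇-rule on 2: fresh world v, uRv]
5. r, v   [□-rule on 4 via vRv]
Accessibility: uRu, uRv, vRv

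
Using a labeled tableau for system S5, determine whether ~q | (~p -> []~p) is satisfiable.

1. ~q | (~p -> []~p), u
2. ~p -> []~p, u
3. []~p, u
4. ~p, u
Accessibility: uRu

Yes, satisfiable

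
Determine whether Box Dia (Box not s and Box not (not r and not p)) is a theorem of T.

Invalid (countermodel exists)

Tableau for the negation not Box Dia (Box not s and Box not (not r and not p)):
1. not Box Dia (Box not s and Box not (not r and not p)), w0
2. not Dia (Box not s and Box not (not r and not p)), w1   [neg-Box-rule on 1: fresh world w1, w0Rw1]
3. not (Box not s and Box not (not r and not p)), w1   [neg-Dia-rule on 2 via w1Rw1]
4. not Box not (not r and not p), w1   [neg-and-rule on 3 (branches; this branch)]
5. not r and not p, w2   [neg-Box-rule on 4: fresh world w2, w1Rw2]
6. not r, w2   [and-rule on 5]
7. not p, w2   [and-rule on 5]
8. not (Box not s and Box not (not r and not p)), w2   [neg-Dia-rule on 2 via w1Rw2]
9. not Box not (not r and not p), w2   [neg-and-rule on 8 (branches; this branch)]
10. not r and not p, w3   [neg-Box-rule on 9: fresh world w3, w2Rw3]
11. not r, w3   [and-rule on 10]
12. not p, w3   [and-rule on 10]
Accessibility: w0Rw0, w0Rw1, w1Rw1, w1Rw2, w2Rw2, w2Rw3, w3Rw3
The negation has an open branch (countermodel exists).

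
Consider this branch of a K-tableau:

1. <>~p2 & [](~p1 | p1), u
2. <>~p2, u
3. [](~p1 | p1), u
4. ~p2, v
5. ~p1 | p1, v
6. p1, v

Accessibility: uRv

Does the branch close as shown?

No, open

No atom appears with both signs at the same world.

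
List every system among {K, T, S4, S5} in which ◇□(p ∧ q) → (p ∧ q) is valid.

S5

S4-tableau for the negation ¬(◇□(p ∧ q) → (p ∧ q)):
1. ¬(◇□(p ∧ q) → (p ∧ q)), u
2. ◇□(p ∧ q), u
3. ¬(p ∧ q), u
4. ¬q, u
5. □(p ∧ q), v
6. p ∧ q, v
7. p, v
8. q, v
Accessibility: uRu, uRv, vRv
Complete open branch: countermodel on an S4-frame, so not valid in S4, nor in K, T (the same frame is also a K-frame and a T-frame).
S5-tableau for the negation ¬(◇□(p ∧ q) → (p ∧ q)):
1. ¬(◇□(p ∧ q) → (p ∧ q)), u
2. ◇□(p ∧ q), u
3. ¬(p ∧ q), u
4. ¬q, u
5. □(p ∧ q), v
6. p ∧ q, u
7. p, u
8. q, u
Accessibility: uRu, uRv, vRu, vRv
Branch closes: q and ¬q both at u.
Every branch closes (one shown): valid in S5.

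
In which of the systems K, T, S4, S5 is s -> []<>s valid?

S5

S5-tableau for the negation ~(s -> []<>s):
1. ~(s -> []<>s), w0
2. s, w0
3. ~[]<>s, w0
4. ~<>s, w1
5. ~s, w0
Accessibility: w0Rw0, w0Rw1, w1Rw0, w1Rw1
Branch closes: s and ~s both at w0.
Every branch closes (one shown): valid in S5.
S4-tableau for the negation ~(s -> []<>s):
1. ~(s -> []<>s), w0
2. s, w0
3. ~[]<>s, w0
4. ~<>s, w1
5. ~s, w1
Accessibility: w0Rw0, w0Rw1, w1Rw1
Complete open branch: countermodel on an S4-frame, so not valid in S4, nor in K, T (the same frame is also a K-frame and a T-frame).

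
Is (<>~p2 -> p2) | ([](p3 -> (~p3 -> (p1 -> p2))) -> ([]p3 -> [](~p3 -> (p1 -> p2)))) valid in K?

Yes, valid

Tableau for the negation ~((<>~p2 -> p2) | ([](p3 -> (~p3 -> (p1 -> p2))) -> ([]p3 -> [](~p3 -> (p1 -> p2))))):
1. ~((<>~p2 -> p2) | ([](p3 -> (~p3 -> (p1 -> p2))) -> ([]p3 -> [](~p3 -> (p1 -> p2))))), w0
2. ~(<>~p2 -> p2), w0
3. ~([](p3 -> (~p3 -> (p1 -> p2))) -> ([]p3 -> [](~p3 -> (p1 -> p2)))), w0
4. <>~p2, w0
5. ~p2, w0
6. [](p3 -> (~p3 -> (p1 -> p2))), w0
7. ~([]p3 -> [](~p3 -> (p1 -> p2))), w0
8. []p3, w0
9. ~[](~p3 -> (p1 -> p2)), w0
10. ~p2, w1
11. p3 -> (~p3 -> (p1 -> p2)), w1
12. p3, w1
13. ~p3 -> (p1 -> p2), w1
14. p1 -> p2, w1
15. ~p1, w1
16. ~(~p3 -> (p1 -> p2)), w2
17. ~p3, w2
18. ~(p1 -> p2), w2
19. p1, w2
20. ~p2, w2
21. p3 -> (~p3 -> (p1 -> p2)), w2
22. p3, w2
Accessibility: w0Rw1, w0Rw2
Branch closes: p3 and ~p3 both at w2.
Every branch of the negation's tableau closes; the branch above is one of them.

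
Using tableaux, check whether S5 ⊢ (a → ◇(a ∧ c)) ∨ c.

Invalid (countermodel exists)

Tableau for the negation ¬((a → ◇(a ∧ c)) ∨ c):
1. ¬((a → ◇(a ∧ c)) ∨ c), u
2. ¬(a → ◇(a ∧ c)), u   [¬∨-rule on 1]
3. ¬c, u   [¬∨-rule on 1]
4. a, u   [¬→-rule on 2]
5. ¬◇(a ∧ c), u   [¬→-rule on 2]
6. ¬(a ∧ c), u   [¬◇-rule on 5 via uRu]
Accessibility: uRu
The negation has an open branch (countermodel exists).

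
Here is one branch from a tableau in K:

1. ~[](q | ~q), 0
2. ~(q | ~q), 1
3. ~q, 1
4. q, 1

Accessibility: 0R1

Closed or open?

Yes, closed

Both q and ~q appear at 1.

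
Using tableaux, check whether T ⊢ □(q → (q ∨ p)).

Yes, valid

Tableau for the negation ¬□(q → (q ∨ p)):
1. ¬□(q → (q ∨ p)), w0
2. ¬(q → (q ∨ p)), w1
3. q, w1
4. ¬(q ∨ p), w1
5. ¬q, w1
6. ¬p, w1
Accessibility: w0Rw0, w0Rw1, w1Rw1
Branch closes: q and ¬q both at w1.
Every branch of the negation's tableau closes; the branch above is one of them.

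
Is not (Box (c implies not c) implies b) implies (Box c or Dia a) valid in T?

Tableau for the negation not (not (Box (c implies not c) implies b) implies (Box c or Dia a)):
1. not (not (Box (c implies not c) implies b) implies (Box c or Dia a)), u
2. not (Box (c implies not c) implies b), u   [neg-implies-rule on 1]
3. not (Box c or Dia a), u   [neg-implies-rule on 1]
4. Box (c implies not c), u   [neg-implies-rule on 2]
5. not b, u   [neg-implies-rule on 2]
6. not Box c, u   [neg-or-rule on 3]
7. not Dia a, u   [neg-or-rule on 3]
8. c implies not c, u   [Box-rule on 4 via uRu]
9. not a, u   [neg-Dia-rule on 7 via uRu]
10. not c, u   [implies-rule on 8 (branches; this branch)]
11. not c, v   [neg-Box-rule on 6: fresh world v, uRv]
12. c implies not c, v   [Box-rule on 4 via uRv]
13. not a, v   [neg-Dia-rule on 7 via uRv]
Accessibility: uRu, uRv, vRv
The negation has an open branch (countermodel exists).

Invalid (countermodel exists)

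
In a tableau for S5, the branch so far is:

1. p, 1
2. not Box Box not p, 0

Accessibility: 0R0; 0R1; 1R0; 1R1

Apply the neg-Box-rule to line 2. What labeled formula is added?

a fresh world 2 with 0R2, and not Box not p at 2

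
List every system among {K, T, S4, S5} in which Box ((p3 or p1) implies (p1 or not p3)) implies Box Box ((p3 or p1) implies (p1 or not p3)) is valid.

S4-tableau for the negation not (Box ((p3 or p1) implies (p1 or not p3)) implies Box Box ((p3 or p1) implies (p1 or not p3))):
1. not (Box ((p3 or p1) implies (p1 or not p3)) implies Box Box ((p3 or p1) implies (p1 or not p3))), 0
2. Box ((p3 or p1) implies (p1 or not p3)), 0
3. not Box Box ((p3 or p1) implies (p1 or not p3)), 0
4. (p3 or p1) implies (p1 or not p3), 0
5. p1 or not p3, 0
6. not p3, 0
7. not Box ((p3 or p1) implies (p1 or not p3)), 1
8. (p3 or p1) implies (p1 or not p3), 1
9. p1 or not p3, 1
10. not p3, 1
11. not ((p3 or p1) implies (p1 or not p3)), 2
12. p3 or p1, 2
13. not (p1 or not p3), 2
14. not p1, 2
15. p3, 2
16. (p3 or p1) implies (p1 or not p3), 2
17. p1 or not p3, 2
18. not p3, 2
Accessibility: 0R0, 0R1, 0R2, 1R1, 1R2, 2R2
Branch closes: p3 and not p3 both at 2.
Every branch closes (one shown): valid in S4, hence also in S5 (every theorem of S4 is a theorem of S5).
T-tableau for the negation not (Box ((p3 or p1) implies (p1 or not p3)) implies Box Box ((p3 or p1) implies (p1 or not p3))):
1. not (Box ((p3 or p1) implies (p1 or not p3)) implies Box Box ((p3 or p1) implies (p1 or not p3))), 0
2. Box ((p3 or p1) implies (p1 or not p3)), 0
3. not Box Box ((p3 or p1) implies (p1 or not p3)), 0
4. (p3 or p1) implies (p1 or not p3), 0
5. p1 or not p3, 0
6. not p3, 0
7. not Box ((p3 or p1) implies (p1 or not p3)), 1
8. (p3 or p1) implies (p1 or not p3), 1
9. p1 or not p3, 1
10. not p3, 1
11. not ((p3 or p1) implies (p1 or not p3)), 2
12. p3 or p1, 2
13. not (p1 or not p3), 2
14. not p1, 2
15. p3, 2
Accessibility: 0R0, 0R1, 1R1, 1R2, 2R2
Complete open branch: countermodel on a T-frame, so not valid in T, nor in K (the same frame is also a K-frame).

S4, S5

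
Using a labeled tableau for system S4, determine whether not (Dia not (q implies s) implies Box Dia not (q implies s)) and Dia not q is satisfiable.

1. not (Dia not (q implies s) implies Box Dia not (q implies s)) and Dia not q, w0
2. not (Dia not (q implies s) implies Box Dia not (q implies s)), w0
3. Dia not q, w0
4. Dia not (q implies s), w0
5. not Box Dia not (q implies s), w0
6. not q, w1
7. not (q implies s), w2
8. q, w2
9. not s, w2
10. not Dia not (q implies s), w3
11. q implies s, w3
12. s, w3
Accessibility: w0Rw0, w0Rw1, w0Rw2, w0Rw3, w1Rw1, w2Rw2, w3Rw3

Yes, satisfiable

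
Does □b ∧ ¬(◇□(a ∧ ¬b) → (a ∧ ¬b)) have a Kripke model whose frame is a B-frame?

No, unsatisfiable

1. □b ∧ ¬(◇□(a ∧ ¬b) → (a ∧ ¬b)), u
2. □b, u   [∧-rule on 1]
3. ¬(◇□(a ∧ ¬b) → (a ∧ ¬b)), u   [∧-rule on 1]
4. ◇□(a ∧ ¬b), u   [¬→-rule on 3]
5. ¬(a ∧ ¬b), u   [¬→-rule on 3]
6. b, u   [□-rule on 2 via uRu]
7. □(a ∧ ¬b), v   [◇-rule on 4: fresh world v, uRv]
8. b, v   [□-rule on 2 via uRv]
9. a ∧ ¬b, u   [□-rule on 7 via vRu]
10. a, u   [∧-rule on 9]
11. ¬b, u   [∧-rule on 9]
Accessibility: uRu, uRv, vRu, vRv
Branch closes: b and ¬b both at u.
(One branch shown.) All branches close.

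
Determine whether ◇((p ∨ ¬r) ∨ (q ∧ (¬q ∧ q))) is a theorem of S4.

Invalid (countermodel exists)

Tableau for the negation ¬◇((p ∨ ¬r) ∨ (q ∧ (¬q ∧ q))):
1. ¬◇((p ∨ ¬r) ∨ (q ∧ (¬q ∧ q))), 0
2. ¬((p ∨ ¬r) ∨ (q ∧ (¬q ∧ q))), 0   [¬◇-rule on 1 via 0R0]
3. ¬(p ∨ ¬r), 0   [¬∨-rule on 2]
4. ¬(q ∧ (¬q ∧ q)), 0   [¬∨-rule on 2]
5. ¬p, 0   [¬∨-rule on 3]
6. r, 0   [¬∨-rule on 3]
7. ¬(¬q ∧ q), 0   [¬∧-rule on 4 (branches; this branch)]
8. ¬q, 0   [¬∧-rule on 7 (branches; this branch)]
Accessibility: 0R0
The negation has an open branch (countermodel exists).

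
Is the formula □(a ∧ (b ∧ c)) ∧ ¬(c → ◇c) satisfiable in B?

Unsatisfiable

1. □(a ∧ (b ∧ c)) ∧ ¬(c → ◇c), u
2. □(a ∧ (b ∧ c)), u
3. ¬(c → ◇c), u
4. c, u
5. ¬◇c, u
6. a ∧ (b ∧ c), u
7. a, u
8. b ∧ c, u
9. b, u
10. ¬c, u
Accessibility: uRu
Branch closes: c and ¬c both at u.
All branches of the tableau close; one closing branch shown above.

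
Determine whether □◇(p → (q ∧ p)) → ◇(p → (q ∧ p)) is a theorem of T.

Tableau for the negation ¬(□◇(p → (q ∧ p)) → ◇(p → (q ∧ p))):
1. ¬(□◇(p → (q ∧ p)) → ◇(p → (q ∧ p))), w0
2. □◇(p → (q ∧ p)), w0
3. ¬◇(p → (q ∧ p)), w0
4. ◇(p → (q ∧ p)), w0
5. ¬(p → (q ∧ p)), w0
6. p, w0
7. ¬(q ∧ p), w0
8. ¬q, w0
9. p → (q ∧ p), w1
10. ◇(p → (q ∧ p)), w1
11. ¬(p → (q ∧ p)), w1
12. p, w1
13. ¬(q ∧ p), w1
14. q ∧ p, w1
15. q, w1
16. ¬p, w1
Accessibility: w0Rw0, w0Rw1, w1Rw1
Branch closes: p and ¬p both at w1.
Every branch of the negation's tableau closes; the branch above is one of them.

Yes, valid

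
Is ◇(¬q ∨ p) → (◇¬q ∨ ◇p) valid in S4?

Valid in S4

Tableau for the negation ¬(◇(¬q ∨ p) → (◇¬q ∨ ◇p)):
1. ¬(◇(¬q ∨ p) → (◇¬q ∨ ◇p)), w0
2. ◇(¬q ∨ p), w0
3. ¬(◇¬q ∨ ◇p), w0
4. ¬◇¬q, w0
5. ¬◇p, w0
6. q, w0
7. ¬p, w0
8. ¬q ∨ p, w1
9. q, w1
10. ¬p, w1
11. p, w1
Accessibility: w0Rw0, w0Rw1, w1Rw1
Branch closes: p and ¬p both at w1.
All branches of the negation close; one closing branch shown above.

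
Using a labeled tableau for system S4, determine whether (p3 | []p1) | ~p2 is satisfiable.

Satisfiable (open branch found)

1. (p3 | []p1) | ~p2, u
2. ~p2, u
Accessibility: uRu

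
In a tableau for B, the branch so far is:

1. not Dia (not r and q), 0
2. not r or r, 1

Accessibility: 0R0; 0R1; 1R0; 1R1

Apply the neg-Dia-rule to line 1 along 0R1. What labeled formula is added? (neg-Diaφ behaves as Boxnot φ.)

not (not r and q), 1

neg-Diaφ behaves as Boxnot φ: propagate the negated body to each accessible world.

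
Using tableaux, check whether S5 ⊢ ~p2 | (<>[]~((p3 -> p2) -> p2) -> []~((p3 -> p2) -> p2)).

Yes, valid

Tableau for the negation ~(~p2 | (<>[]~((p3 -> p2) -> p2) -> []~((p3 -> p2) -> p2))):
1. ~(~p2 | (<>[]~((p3 -> p2) -> p2) -> []~((p3 -> p2) -> p2))), 0
2. p2, 0
3. ~(<>[]~((p3 -> p2) -> p2) -> []~((p3 -> p2) -> p2)), 0
4. <>[]~((p3 -> p2) -> p2), 0
5. ~[]~((p3 -> p2) -> p2), 0
6. []~((p3 -> p2) -> p2), 1
7. ~((p3 -> p2) -> p2), 0
8. p3 -> p2, 0
9. ~p2, 0
Accessibility: 0R0, 0R1, 1R0, 1R1
Branch closes: p2 and ~p2 both at 0.
Every branch of the negation's tableau closes; the branch above is one of them.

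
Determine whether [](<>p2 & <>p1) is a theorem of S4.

Tableau for the negation ~[](<>p2 & <>p1):
1. ~[](<>p2 & <>p1), 0
2. ~(<>p2 & <>p1), 1
3. ~<>p1, 1
4. ~p1, 1
Accessibility: 0R0, 0R1, 1R1
The negation has an open branch (countermodel exists).

Invalid (countermodel exists)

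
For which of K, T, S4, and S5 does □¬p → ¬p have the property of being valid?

T, S4, S5

K-tableau for the negation ¬(□¬p → ¬p):
1. ¬(□¬p → ¬p), u
2. □¬p, u
3. p, u
Complete open branch: countermodel on a K-frame, so not valid in K.
T-tableau for the negation ¬(□¬p → ¬p):
1. ¬(□¬p → ¬p), u
2. □¬p, u
3. p, u
4. ¬p, u
Accessibility: uRu
Branch closes: p and ¬p both at u.
Every branch closes (one shown): valid in T, hence also in S4, S5 (every theorem of T is a theorem of S4 and S5).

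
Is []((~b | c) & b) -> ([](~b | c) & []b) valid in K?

Tableau for the negation ~([]((~b | c) & b) -> ([](~b | c) & []b)):
1. ~([]((~b | c) & b) -> ([](~b | c) & []b)), w0
2. []((~b | c) & b), w0
3. ~([](~b | c) & []b), w0
4. ~[](~b | c), w0
5. ~(~b | c), w1
6. b, w1
7. ~c, w1
8. (~b | c) & b, w1
9. ~b | c, w1
10. c, w1
Accessibility: w0Rw1
Branch closes: c and ~c both at w1.
All branches of the negation close; one closing branch shown above.

Yes, valid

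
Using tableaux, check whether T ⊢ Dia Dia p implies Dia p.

Invalid (countermodel exists)

Tableau for the negation not (Dia Dia p implies Dia p):
1. not (Dia Dia p implies Dia p), w0
2. Dia Dia p, w0   [neg-implies-rule on 1]
3. not Dia p, w0   [neg-implies-rule on 1]
4. not p, w0   [neg-Dia-rule on 3 via w0Rw0]
5. Dia p, w1   [Dia-rule on 2: fresh world w1, w0Rw1]
6. not p, w1   [neg-Dia-rule on 3 via w0Rw1]
7. p, w2   [Dia-rule on 5: fresh world w2, w1Rw2]
Accessibility: w0Rw0, w0Rw1, w1Rw1, w1Rw2, w2Rw2
The negation has an open branch (countermodel exists).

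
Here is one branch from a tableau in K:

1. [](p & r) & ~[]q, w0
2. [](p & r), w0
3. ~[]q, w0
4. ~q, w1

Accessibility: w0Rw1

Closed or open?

Open

No world carries both an atom and its negation.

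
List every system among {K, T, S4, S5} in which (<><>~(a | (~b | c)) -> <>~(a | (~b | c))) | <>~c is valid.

S4, S5

T-tableau for the negation ~((<><>~(a | (~b | c)) -> <>~(a | (~b | c))) | <>~c):
1. ~((<><>~(a | (~b | c)) -> <>~(a | (~b | c))) | <>~c), w0
2. ~(<><>~(a | (~b | c)) -> <>~(a | (~b | c))), w0   [~|-rule on 1]
3. ~<>~c, w0   [~|-rule on 1]
4. <><>~(a | (~b | c)), w0   [~->-rule on 2]
5. ~<>~(a | (~b | c)), w0   [~->-rule on 2]
6. c, w0   [~<>-rule on 3 via w0Rw0]
7. a | (~b | c), w0   [~<>-rule on 5 via w0Rw0]
8. ~b | c, w0   [|-rule on 7 (branches; this branch)]
9. <>~(a | (~b | c)), w1   [<>-rule on 4: fresh world w1, w0Rw1]
10. c, w1   [~<>-rule on 3 via w0Rw1]
11. a | (~b | c), w1   [~<>-rule on 5 via w0Rw1]
12. ~b | c, w1   [|-rule on 11 (branches; this branch)]
13. ~(a | (~b | c)), w2   [<>-rule on 9: fresh world w2, w1Rw2]
14. ~a, w2   [~|-rule on 13]
15. ~(~b | c), w2   [~|-rule on 13]
16. b, w2   [~|-rule on 15]
17. ~c, w2   [~|-rule on 15]
Accessibility: w0Rw0, w0Rw1, w1Rw1, w1Rw2, w2Rw2
Complete open branch: countermodel on a T-frame, so not valid in T, nor in K (the same frame is also a K-frame).
S4-tableau for the negation ~((<><>~(a | (~b | c)) -> <>~(a | (~b | c))) | <>~c):
1. ~((<><>~(a | (~b | c)) -> <>~(a | (~b | c))) | <>~c), w0
2. ~(<><>~(a | (~b | c)) -> <>~(a | (~b | c))), w0   [~|-rule on 1]
3. ~<>~c, w0   [~|-rule on 1]
4. <><>~(a | (~b | c)), w0   [~->-rule on 2]
5. ~<>~(a | (~b | c)), w0   [~->-rule on 2]
6. c, w0   [~<>-rule on 3 via w0Rw0]
7. a | (~b | c), w0   [~<>-rule on 5 via w0Rw0]
8. ~b | c, w0   [|-rule on 7 (branches; this branch)]
9. <>~(a | (~b | c)), w1   [<>-rule on 4: fresh world w1, w0Rw1]
10. c, w1   [~<>-rule on 3 via w0Rw1]
11. a | (~b | c), w1   [~<>-rule on 5 via w0Rw1]
12. ~b | c, w1   [|-rule on 11 (branches; this branch)]
13. ~(a | (~b | c)), w2   [<>-rule on 9: fresh world w2, w1Rw2]
14. ~a, w2   [~|-rule on 13]
15. ~(~b | c), w2   [~|-rule on 13]
16. b, w2   [~|-rule on 15]
17. ~c, w2   [~|-rule on 15]
18. c, w2   [~<>-rule on 3 via w0Rw2]
Accessibility: w0Rw0, w0Rw1, w0Rw2, w1Rw1, w1Rw2, w2Rw2
Branch closes: c and ~c both at w2.
Every branch closes (one shown): valid in S4, hence also in S5 (every theorem of S4 is a theorem of S5).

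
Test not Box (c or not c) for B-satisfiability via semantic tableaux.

Unsatisfiable (every branch closes)

1. not Box (c or not c), 0
2. not (c or not c), 1
3. not c, 1
4. c, 1
Accessibility: 0R0, 0R1, 1R0, 1R1
Branch closes: c and not c both at 1.
Every branch closes; the branch above is one of them.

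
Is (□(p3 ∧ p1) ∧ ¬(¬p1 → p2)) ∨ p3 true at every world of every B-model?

No, not valid

Tableau for the negation ¬((□(p3 ∧ p1) ∧ ¬(¬p1 → p2)) ∨ p3):
1. ¬((□(p3 ∧ p1) ∧ ¬(¬p1 → p2)) ∨ p3), 0
2. ¬(□(p3 ∧ p1) ∧ ¬(¬p1 → p2)), 0
3. ¬p3, 0
4. ¬p1 → p2, 0
5. p2, 0
Accessibility: 0R0
The negation has an open branch (countermodel exists).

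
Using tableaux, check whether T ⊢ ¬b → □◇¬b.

No, not valid

Tableau for the negation ¬(¬b → □◇¬b):
1. ¬(¬b → □◇¬b), u
2. ¬b, u
3. ¬□◇¬b, u
4. ¬◇¬b, v
5. b, v
Accessibility: uRu, uRv, vRv
The negation has an open branch (countermodel exists).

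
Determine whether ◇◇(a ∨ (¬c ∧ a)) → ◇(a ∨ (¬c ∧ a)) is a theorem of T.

Tableau for the negation ¬(◇◇(a ∨ (¬c ∧ a)) → ◇(a ∨ (¬c ∧ a))):
1. ¬(◇◇(a ∨ (¬c ∧ a)) → ◇(a ∨ (¬c ∧ a))), 0
2. ◇◇(a ∨ (¬c ∧ a)), 0
3. ¬◇(a ∨ (¬c ∧ a)), 0
4. ¬(a ∨ (¬c ∧ a)), 0
5. ¬a, 0
6. ¬(¬c ∧ a), 0
7. ◇(a ∨ (¬c ∧ a)), 1
8. ¬(a ∨ (¬c ∧ a)), 1
9. ¬a, 1
10. ¬(¬c ∧ a), 1
11. a ∨ (¬c ∧ a), 2
12. ¬c ∧ a, 2
13. ¬c, 2
14. a, 2
Accessibility: 0R0, 0R1, 1R1, 1R2, 2R2
The negation has an open branch (countermodel exists).

No, not valid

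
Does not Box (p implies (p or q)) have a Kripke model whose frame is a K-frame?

1. not Box (p implies (p or q)), w0
2. not (p implies (p or q)), w1   [neg-Box-rule on 1: fresh world w1, w0Rw1]
3. p, w1   [neg-implies-rule on 2]
4. not (p or q), w1   [neg-implies-rule on 2]
5. not p, w1   [neg-or-rule on 4]
6. not q, w1   [neg-or-rule on 4]
Accessibility: w0Rw1
Branch closes: p and not p both at w1.
Every branch closes; the branch above is one of them.

Unsatisfiable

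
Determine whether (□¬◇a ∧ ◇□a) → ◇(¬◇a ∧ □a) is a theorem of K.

Yes, valid

Tableau for the negation ¬((□¬◇a ∧ ◇□a) → ◇(¬◇a ∧ □a)):
1. ¬((□¬◇a ∧ ◇□a) → ◇(¬◇a ∧ □a)), 0
2. □¬◇a ∧ ◇□a, 0
3. ¬◇(¬◇a ∧ □a), 0
4. □¬◇a, 0
5. ◇□a, 0
6. □a, 1
7. ¬(¬◇a ∧ □a), 1
8. ¬◇a, 1
9. ¬□a, 1
10. ¬a, 2
11. a, 2
Accessibility: 0R1, 1R2
Branch closes: a and ¬a both at 2.
Every branch of the negation's tableau closes; the branch above is one of them.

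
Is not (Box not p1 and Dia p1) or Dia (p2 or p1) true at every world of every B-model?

Yes, valid

Tableau for the negation not (not (Box not p1 and Dia p1) or Dia (p2 or p1)):
1. not (not (Box not p1 and Dia p1) or Dia (p2 or p1)), w0
2. Box not p1 and Dia p1, w0
3. not Dia (p2 or p1), w0
4. Box not p1, w0
5. Dia p1, w0
6. not (p2 or p1), w0
7. not p2, w0
8. not p1, w0
9. p1, w1
10. not (p2 or p1), w1
11. not p2, w1
12. not p1, w1
Accessibility: w0Rw0, w0Rw1, w1Rw0, w1Rw1
Branch closes: p1 and not p1 both at w1.
All branches of the negation close; one closing branch shown above.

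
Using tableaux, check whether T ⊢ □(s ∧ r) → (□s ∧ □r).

Tableau for the negation ¬(□(s ∧ r) → (□s ∧ □r)):
1. ¬(□(s ∧ r) → (□s ∧ □r)), 0
2. □(s ∧ r), 0
3. ¬(□s ∧ □r), 0
4. s ∧ r, 0
5. s, 0
6. r, 0
7. ¬□r, 0
8. ¬r, 1
9. s ∧ r, 1
10. s, 1
11. r, 1
Accessibility: 0R0, 0R1, 1R1
Branch closes: r and ¬r both at 1.
All branches of the negation close; one closing branch shown above.

Valid in T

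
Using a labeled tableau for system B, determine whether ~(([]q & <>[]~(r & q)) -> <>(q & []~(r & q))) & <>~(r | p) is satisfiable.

1. ~(([]q & <>[]~(r & q)) -> <>(q & []~(r & q))) & <>~(r | p), u
2. ~(([]q & <>[]~(r & q)) -> <>(q & []~(r & q))), u
3. <>~(r | p), u
4. []q & <>[]~(r & q), u
5. ~<>(q & []~(r & q)), u
6. []q, u
7. <>[]~(r & q), u
8. ~(q & []~(r & q)), u
9. q, u
10. ~[]~(r & q), u
11. ~(r | p), v
12. ~r, v
13. ~p, v
14. ~(q & []~(r & q)), v
15. q, v
16. ~[]~(r & q), v
17. []~(r & q), w
18. ~(q & []~(r & q)), w
19. q, w
20. ~(r & q), u
21. ~(r & q), w
22. ~[]~(r & q), w
23. ~r, u
24. ~r, w
25. r & q, x
26. r, x
27. q, x
28. ~(q & []~(r & q)), x
29. ~[]~(r & q), x
30. r & q, y
31. r, y
32. q, y
33. r & q, z
34. r, z
35. q, z
36. ~(r & q), z
37. ~q, z
Accessibility: uRu, uRv, uRw, uRx, vRu, vRv, vRy, wRu, wRw, wRz, xRu, xRx, yRv, yRy, zRw, zRz
Branch closes: q and ~q both at z.
All branches of the tableau close; one closing branch shown above.

Unsatisfiable (every branch closes)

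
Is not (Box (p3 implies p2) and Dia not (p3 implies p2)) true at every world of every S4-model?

Valid

Tableau for the negation Box (p3 implies p2) and Dia not (p3 implies p2):
1. Box (p3 implies p2) and Dia not (p3 implies p2), w0
2. Box (p3 implies p2), w0   [and-rule on 1]
3. Dia not (p3 implies p2), w0   [and-rule on 1]
4. p3 implies p2, w0   [Box-rule on 2 via w0Rw0]
5. p2, w0   [implies-rule on 4 (branches; this branch)]
6. not (p3 implies p2), w1   [Dia-rule on 3: fresh world w1, w0Rw1]
7. p3, w1   [neg-implies-rule on 6]
8. not p2, w1   [neg-implies-rule on 6]
9. p3 implies p2, w1   [Box-rule on 2 via w0Rw1]
10. p2, w1   [implies-rule on 9 (branches; this branch)]
Accessibility: w0Rw0, w0Rw1, w1Rw1
Branch closes: p2 and not p2 both at w1.
Every branch of the negation's tableau closes; the branch above is one of them.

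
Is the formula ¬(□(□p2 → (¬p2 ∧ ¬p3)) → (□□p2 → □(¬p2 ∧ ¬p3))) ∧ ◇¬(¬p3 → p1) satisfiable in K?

Unsatisfiable (every branch closes)

1. ¬(□(□p2 → (¬p2 ∧ ¬p3)) → (□□p2 → □(¬p2 ∧ ¬p3))) ∧ ◇¬(¬p3 → p1), u
2. ¬(□(□p2 → (¬p2 ∧ ¬p3)) → (□□p2 → □(¬p2 ∧ ¬p3))), u
3. ◇¬(¬p3 → p1), u
4. □(□p2 → (¬p2 ∧ ¬p3)), u
5. ¬(□□p2 → □(¬p2 ∧ ¬p3)), u
6. □□p2, u
7. ¬□(¬p2 ∧ ¬p3), u
8. ¬(¬p3 → p1), v
9. ¬p3, v
10. ¬p1, v
11. □p2 → (¬p2 ∧ ¬p3), v
12. □p2, v
13. ¬p2 ∧ ¬p3, v
14. ¬p2, v
15. ¬(¬p2 ∧ ¬p3), w
16. □p2 → (¬p2 ∧ ¬p3), w
17. □p2, w
18. p3, w
19. ¬□p2, w
20. ¬p2, x
21. p2, x
Accessibility: uRv, uRw, wRx
Branch closes: p2 and ¬p2 both at x.
(One branch shown.) All branches close.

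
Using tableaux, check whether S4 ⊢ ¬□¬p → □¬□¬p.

Invalid (countermodel exists)

Tableau for the negation ¬(¬□¬p → □¬□¬p):
1. ¬(¬□¬p → □¬□¬p), 0
2. ¬□¬p, 0
3. ¬□¬□¬p, 0
4. p, 1
5. □¬p, 2
6. ¬p, 2
Accessibility: 0R0, 0R1, 0R2, 1R1, 2R2
The negation has an open branch (countermodel exists).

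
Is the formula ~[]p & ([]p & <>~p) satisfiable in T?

Unsatisfiable

1. ~[]p & ([]p & <>~p), 0
2. ~[]p, 0
3. []p & <>~p, 0
4. []p, 0
5. <>~p, 0
6. p, 0
7. ~p, 1
8. p, 1
Accessibility: 0R0, 0R1, 1R1
Branch closes: p and ~p both at 1.
All branches of the tableau close; one closing branch shown above.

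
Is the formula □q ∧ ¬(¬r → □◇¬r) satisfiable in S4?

1. □q ∧ ¬(¬r → □◇¬r), w0
2. □q, w0
3. ¬(¬r → □◇¬r), w0
4. ¬r, w0
5. ¬□◇¬r, w0
6. q, w0
7. ¬◇¬r, w1
8. q, w1
9. r, w1
Accessibility: w0Rw0, w0Rw1, w1Rw1

Yes, satisfiable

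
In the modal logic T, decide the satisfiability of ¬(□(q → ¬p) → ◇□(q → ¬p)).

No, unsatisfiable

1. ¬(□(q → ¬p) → ◇□(q → ¬p)), u
2. □(q → ¬p), u
3. ¬◇□(q → ¬p), u
4. q → ¬p, u
5. ¬□(q → ¬p), u
6. ¬p, u
7. ¬(q → ¬p), v
8. q, v
9. p, v
10. q → ¬p, v
11. ¬□(q → ¬p), v
12. ¬p, v
Accessibility: uRu, uRv, vRv
Branch closes: p and ¬p both at v.
Every branch closes; the branch above is one of them.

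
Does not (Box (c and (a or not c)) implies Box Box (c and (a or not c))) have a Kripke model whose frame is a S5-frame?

1. not (Box (c and (a or not c)) implies Box Box (c and (a or not c))), w0
2. Box (c and (a or not c)), w0
3. not Box Box (c and (a or not c)), w0
4. c and (a or not c), w0
5. c, w0
6. a or not c, w0
7. a, w0
8. not Box (c and (a or not c)), w1
9. c and (a or not c), w1
10. c, w1
11. a or not c, w1
12. a, w1
13. not (c and (a or not c)), w2
14. c and (a or not c), w2
15. c, w2
16. a or not c, w2
17. not (a or not c), w2
18. not a, w2
19. not c, w2
Accessibility: w0Rw0, w0Rw1, w0Rw2, w1Rw0, w1Rw1, w1Rw2, w2Rw0, w2Rw1, w2Rw2
Branch closes: c and not c both at w2.
Every branch closes; the branch above is one of them.

Unsatisfiable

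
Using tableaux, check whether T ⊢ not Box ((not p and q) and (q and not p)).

Not valid

Tableau for the negation Box ((not p and q) and (q and not p)):
1. Box ((not p and q) and (q and not p)), u
2. (not p and q) and (q and not p), u
3. not p and q, u
4. q and not p, u
5. not p, u
6. q, u
Accessibility: uRu
The negation has an open branch (countermodel exists).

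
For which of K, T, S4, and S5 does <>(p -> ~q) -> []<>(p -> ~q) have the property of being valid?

S5

S4-tableau for the negation ~(<>(p -> ~q) -> []<>(p -> ~q)):
1. ~(<>(p -> ~q) -> []<>(p -> ~q)), u
2. <>(p -> ~q), u   [~->-rule on 1]
3. ~[]<>(p -> ~q), u   [~->-rule on 1]
4. p -> ~q, v   [<>-rule on 2: fresh world v, uRv]
5. ~q, v   [->-rule on 4 (branches; this branch)]
6. ~<>(p -> ~q), w   [~[]-rule on 3: fresh world w, uRw]
7. ~(p -> ~q), w   [~<>-rule on 6 via wRw]
8. p, w   [~->-rule on 7]
9. q, w   [~->-rule on 7]
Accessibility: uRu, uRv, uRw, vRv, wRw
Complete open branch: countermodel on an S4-frame, so not valid in S4, nor in K, T (the same frame is also a K-frame and a T-frame).
S5-tableau for the negation ~(<>(p -> ~q) -> []<>(p -> ~q)):
1. ~(<>(p -> ~q) -> []<>(p -> ~q)), u
2. <>(p -> ~q), u   [~->-rule on 1]
3. ~[]<>(p -> ~q), u   [~->-rule on 1]
4. p -> ~q, v   [<>-rule on 2: fresh world v, uRv]
5. ~q, v   [->-rule on 4 (branches; this branch)]
6. ~<>(p -> ~q), w   [~[]-rule on 3: fresh world w, uRw]
7. ~(p -> ~q), u   [~<>-rule on 6 via wRu]
8. p, u   [~->-rule on 7]
9. q, u   [~->-rule on 7]
10. ~(p -> ~q), v   [~<>-rule on 6 via wRv]
11. p, v   [~->-rule on 10]
12. q, v   [~->-rule on 10]
Accessibility: uRu, uRv, uRw, vRu, vRv, vRw, wRu, wRv, wRw
Branch closes: q and ~q both at v.
Every branch closes (one shown): valid in S5.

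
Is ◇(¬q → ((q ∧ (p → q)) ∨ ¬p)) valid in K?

Tableau for the negation ¬◇(¬q → ((q ∧ (p → q)) ∨ ¬p)):
1. ¬◇(¬q → ((q ∧ (p → q)) ∨ ¬p)), w0
The negation has an open branch (countermodel exists).

Not valid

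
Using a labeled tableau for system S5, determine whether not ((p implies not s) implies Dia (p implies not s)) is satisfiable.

1. not ((p implies not s) implies Dia (p implies not s)), w0
2. p implies not s, w0   [neg-implies-rule on 1]
3. not Dia (p implies not s), w0   [neg-implies-rule on 1]
4. not (p implies not s), w0   [neg-Dia-rule on 3 via w0Rw0]
5. p, w0   [neg-implies-rule on 4]
6. s, w0   [neg-implies-rule on 4]
7. not s, w0   [implies-rule on 2 (branches; this branch)]
Accessibility: w0Rw0
Branch closes: s and not s both at w0.
All branches of the tableau close; one closing branch shown above.

Unsatisfiable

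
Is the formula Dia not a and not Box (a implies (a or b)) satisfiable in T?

1. Dia not a and not Box (a implies (a or b)), u
2. Dia not a, u
3. not Box (a implies (a or b)), u
4. not a, v
5. not (a implies (a or b)), w
6. a, w
7. not (a or b), w
8. not a, w
9. not b, w
Accessibility: uRu, uRv, uRw, vRv, wRw
Branch closes: a and not a both at w.
(One branch shown.) All branches close.

Unsatisfiable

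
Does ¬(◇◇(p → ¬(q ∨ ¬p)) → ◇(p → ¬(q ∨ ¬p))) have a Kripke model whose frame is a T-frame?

1. ¬(◇◇(p → ¬(q ∨ ¬p)) → ◇(p → ¬(q ∨ ¬p))), w0
2. ◇◇(p → ¬(q ∨ ¬p)), w0
3. ¬◇(p → ¬(q ∨ ¬p)), w0
4. ¬(p → ¬(q ∨ ¬p)), w0
5. p, w0
6. q ∨ ¬p, w0
7. q, w0
8. ◇(p → ¬(q ∨ ¬p)), w1
9. ¬(p → ¬(q ∨ ¬p)), w1
10. p, w1
11. q ∨ ¬p, w1
12. q, w1
13. p → ¬(q ∨ ¬p), w2
14. ¬(q ∨ ¬p), w2
15. ¬q, w2
16. p, w2
Accessibility: w0Rw0, w0Rw1, w1Rw1, w1Rw2, w2Rw2

Satisfiable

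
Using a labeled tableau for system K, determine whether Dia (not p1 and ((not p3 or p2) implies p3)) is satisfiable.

Yes, satisfiable

1. Dia (not p1 and ((not p3 or p2) implies p3)), 0
2. not p1 and ((not p3 or p2) implies p3), 1   [Dia-rule on 1: fresh world 1, 0R1]
3. not p1, 1   [and-rule on 2]
4. (not p3 or p2) implies p3, 1   [and-rule on 2]
5. p3, 1   [implies-rule on 4 (branches; this branch)]
Accessibility: 0R1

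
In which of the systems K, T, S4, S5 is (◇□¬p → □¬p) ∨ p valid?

S4-tableau for the negation ¬((◇□¬p → □¬p) ∨ p):
1. ¬((◇□¬p → □¬p) ∨ p), w0
2. ¬(◇□¬p → □¬p), w0
3. ¬p, w0
4. ◇□¬p, w0
5. ¬□¬p, w0
6. □¬p, w1
7. ¬p, w1
8. p, w2
Accessibility: w0Rw0, w0Rw1, w0Rw2, w1Rw1, w2Rw2
Complete open branch: countermodel on an S4-frame, so not valid in S4, nor in K, T (the same frame is also a K-frame and a T-frame).
S5-tableau for the negation ¬((◇□¬p → □¬p) ∨ p):
1. ¬((◇□¬p → □¬p) ∨ p), w0
2. ¬(◇□¬p → □¬p), w0
3. ¬p, w0
4. ◇□¬p, w0
5. ¬□¬p, w0
6. □¬p, w1
7. ¬p, w1
8. p, w2
9. ¬p, w2
Accessibility: w0Rw0, w0Rw1, w0Rw2, w1Rw0, w1Rw1, w1Rw2, w2Rw0, w2Rw1, w2Rw2
Branch closes: p and ¬p both at w2.
Every branch closes (one shown): valid in S5.

S5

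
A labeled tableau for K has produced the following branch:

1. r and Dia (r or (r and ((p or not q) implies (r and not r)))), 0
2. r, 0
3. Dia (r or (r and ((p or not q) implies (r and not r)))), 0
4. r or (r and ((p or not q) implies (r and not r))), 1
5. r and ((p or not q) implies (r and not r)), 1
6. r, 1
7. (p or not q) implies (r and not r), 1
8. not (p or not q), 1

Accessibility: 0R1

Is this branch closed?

No atom appears with both signs at the same world.

No, open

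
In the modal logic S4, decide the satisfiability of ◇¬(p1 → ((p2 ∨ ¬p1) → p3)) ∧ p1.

1. ◇¬(p1 → ((p2 ∨ ¬p1) → p3)) ∧ p1, u
2. ◇¬(p1 → ((p2 ∨ ¬p1) → p3)), u   [∧-rule on 1]
3. p1, u   [∧-rule on 1]
4. ¬(p1 → ((p2 ∨ ¬p1) → p3)), v   [◇-rule on 2: fresh world v, uRv]
5. p1, v   [¬→-rule on 4]
6. ¬((p2 ∨ ¬p1) → p3), v   [¬→-rule on 4]
7. p2 ∨ ¬p1, v   [¬→-rule on 6]
8. ¬p3, v   [¬→-rule on 6]
9. p2, v   [∨-rule on 7 (branches; this branch)]
Accessibility: uRu, uRv, vRv

Satisfiable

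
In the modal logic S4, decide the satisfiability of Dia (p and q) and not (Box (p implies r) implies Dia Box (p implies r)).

Unsatisfiable

1. Dia (p and q) and not (Box (p implies r) implies Dia Box (p implies r)), w0
2. Dia (p and q), w0   [and-rule on 1]
3. not (Box (p implies r) implies Dia Box (p implies r)), w0   [and-rule on 1]
4. Box (p implies r), w0   [neg-implies-rule on 3]
5. not Dia Box (p implies r), w0   [neg-implies-rule on 3]
6. p implies r, w0   [Box-rule on 4 via w0Rw0]
7. not Box (p implies r), w0   [neg-Dia-rule on 5 via w0Rw0]
8. r, w0   [implies-rule on 6 (branches; this branch)]
9. p and q, w1   [Dia-rule on 2: fresh world w1, w0Rw1]
10. p, w1   [and-rule on 9]
11. q, w1   [and-rule on 9]
12. p implies r, w1   [Box-rule on 4 via w0Rw1]
13. not Box (p implies r), w1   [neg-Dia-rule on 5 via w0Rw1]
14. r, w1   [implies-rule on 12 (branches; this branch)]
15. not (p implies r), w2   [neg-Box-rule on 7: fresh world w2, w0Rw2]
16. p, w2   [neg-implies-rule on 15]
17. not r, w2   [neg-implies-rule on 15]
18. p implies r, w2   [Box-rule on 4 via w0Rw2]
19. not Box (p implies r), w2   [neg-Dia-rule on 5 via w0Rw2]
20. r, w2   [implies-rule on 18 (branches; this branch)]
Accessibility: w0Rw0, w0Rw1, w0Rw2, w1Rw1, w2Rw2
Branch closes: r and not r both at w2.
Every branch closes; the branch above is one of them.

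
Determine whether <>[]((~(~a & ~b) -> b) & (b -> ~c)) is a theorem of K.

Tableau for the negation ~<>[]((~(~a & ~b) -> b) & (b -> ~c)):
1. ~<>[]((~(~a & ~b) -> b) & (b -> ~c)), w0
The negation has an open branch (countermodel exists).

No, not valid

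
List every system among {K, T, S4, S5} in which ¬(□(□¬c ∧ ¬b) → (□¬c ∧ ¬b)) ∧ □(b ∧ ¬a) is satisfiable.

T-tableau for the formula:
1. ¬(□(□¬c ∧ ¬b) → (□¬c ∧ ¬b)) ∧ □(b ∧ ¬a), w0
2. ¬(□(□¬c ∧ ¬b) → (□¬c ∧ ¬b)), w0
3. □(b ∧ ¬a), w0
4. □(□¬c ∧ ¬b), w0
5. ¬(□¬c ∧ ¬b), w0
6. b ∧ ¬a, w0
7. b, w0
8. ¬a, w0
9. □¬c ∧ ¬b, w0
10. □¬c, w0
11. ¬b, w0
Accessibility: w0Rw0
Branch closes: b and ¬b both at w0.
Every branch closes (one shown): unsatisfiable in T, hence also in S4, S5 (every S4/S5-frame is a T-frame).
K-tableau for the formula:
1. ¬(□(□¬c ∧ ¬b) → (□¬c ∧ ¬b)) ∧ □(b ∧ ¬a), w0
2. ¬(□(□¬c ∧ ¬b) → (□¬c ∧ ¬b)), w0
3. □(b ∧ ¬a), w0
4. □(□¬c ∧ ¬b), w0
5. ¬(□¬c ∧ ¬b), w0
6. b, w0
Complete open branch: satisfiable in K.

K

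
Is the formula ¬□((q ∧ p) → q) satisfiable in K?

Unsatisfiable (every branch closes)

1. ¬□((q ∧ p) → q), w0
2. ¬((q ∧ p) → q), w1
3. q ∧ p, w1
4. ¬q, w1
5. q, w1
6. p, w1
Accessibility: w0Rw1
Branch closes: q and ¬q both at w1.
Every branch closes; the branch above is one of them.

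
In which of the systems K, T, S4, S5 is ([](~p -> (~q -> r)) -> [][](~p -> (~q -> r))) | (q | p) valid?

T-tableau for the negation ~(([](~p -> (~q -> r)) -> [][](~p -> (~q -> r))) | (q | p)):
1. ~(([](~p -> (~q -> r)) -> [][](~p -> (~q -> r))) | (q | p)), u
2. ~([](~p -> (~q -> r)) -> [][](~p -> (~q -> r))), u
3. ~(q | p), u
4. [](~p -> (~q -> r)), u
5. ~[][](~p -> (~q -> r)), u
6. ~q, u
7. ~p, u
8. ~p -> (~q -> r), u
9. ~q -> r, u
10. r, u
11. ~[](~p -> (~q -> r)), v
12. ~p -> (~q -> r), v
13. ~q -> r, v
14. r, v
15. ~(~p -> (~q -> r)), w
16. ~p, w
17. ~(~q -> r), w
18. ~q, w
19. ~r, w
Accessibility: uRu, uRv, vRv, vRw, wRw
Complete open branch: countermodel on a T-frame, so not valid in T, nor in K (the same frame is also a K-frame).
S4-tableau for the negation ~(([](~p -> (~q -> r)) -> [][](~p -> (~q -> r))) | (q | p)):
1. ~(([](~p -> (~q -> r)) -> [][](~p -> (~q -> r))) | (q | p)), u
2. ~([](~p -> (~q -> r)) -> [][](~p -> (~q -> r))), u
3. ~(q | p), u
4. [](~p -> (~q -> r)), u
5. ~[][](~p -> (~q -> r)), u
6. ~q, u
7. ~p, u
8. ~p -> (~q -> r), u
9. ~q -> r, u
10. r, u
11. ~[](~p -> (~q -> r)), v
12. ~p -> (~q -> r), v
13. ~q -> r, v
14. r, v
15. ~(~p -> (~q -> r)), w
16. ~p, w
17. ~(~q -> r), w
18. ~q, w
19. ~r, w
20. ~p -> (~q -> r), w
21. ~q -> r, w
22. r, w
Accessibility: uRu, uRv, uRw, vRv, vRw, wRw
Branch closes: r and ~r both at w.
Every branch closes (one shown): valid in S4, hence also in S5 (every theorem of S4 is a theorem of S5).

S4, S5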